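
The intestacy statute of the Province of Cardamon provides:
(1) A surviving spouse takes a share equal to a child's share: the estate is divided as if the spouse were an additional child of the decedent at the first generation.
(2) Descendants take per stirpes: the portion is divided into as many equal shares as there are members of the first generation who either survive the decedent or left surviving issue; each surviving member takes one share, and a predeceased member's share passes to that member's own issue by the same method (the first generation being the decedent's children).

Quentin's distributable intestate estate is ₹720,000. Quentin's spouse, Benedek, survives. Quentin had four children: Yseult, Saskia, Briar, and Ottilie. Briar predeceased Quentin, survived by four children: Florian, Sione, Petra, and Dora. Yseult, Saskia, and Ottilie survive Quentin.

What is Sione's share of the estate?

Sione receives ₹36,000.

The spouse counts as an additional share at the children's level, so there are 5 primary shares of ₹144,000. Benedek takes one such share (₹144,000).
The children's combined portion (₹576,000) is divided into 4 shares of ₹144,000: Yseult, Saskia, and Ottilie each take ₹144,000; Briar's ₹144,000 share passes to Briar's issue.
Briar's share (₹144,000) is divided into 4 shares of ₹36,000: Florian, Sione, Petra, and Dora each take ₹36,000.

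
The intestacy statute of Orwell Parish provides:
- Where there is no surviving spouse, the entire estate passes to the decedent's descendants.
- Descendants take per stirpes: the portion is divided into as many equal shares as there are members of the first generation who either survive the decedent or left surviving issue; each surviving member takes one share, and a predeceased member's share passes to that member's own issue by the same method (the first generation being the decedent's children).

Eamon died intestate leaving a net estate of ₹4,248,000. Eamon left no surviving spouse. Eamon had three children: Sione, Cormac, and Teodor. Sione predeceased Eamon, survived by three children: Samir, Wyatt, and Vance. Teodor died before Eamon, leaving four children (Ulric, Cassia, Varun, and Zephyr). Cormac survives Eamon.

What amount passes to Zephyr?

The entire ₹4,248,000 passes to the descendants.
That amount (₹4,248,000) is divided into 3 shares of ₹1,416,000: Cormac takes ₹1,416,000; Sione's ₹1,416,000 share passes to Sione's issue; Teodor's ₹1,416,000 share passes to Teodor's issue.
Sione's share (₹1,416,000) is divided into 3 shares of ₹472,000: Samir, Wyatt, and Vance each take ₹472,000.
Teodor's share (₹1,416,000) is divided into 4 shares of ₹354,000: Ulric, Cassia, Varun, and Zephyr each take ₹354,000.

Zephyr receives ₹354,000.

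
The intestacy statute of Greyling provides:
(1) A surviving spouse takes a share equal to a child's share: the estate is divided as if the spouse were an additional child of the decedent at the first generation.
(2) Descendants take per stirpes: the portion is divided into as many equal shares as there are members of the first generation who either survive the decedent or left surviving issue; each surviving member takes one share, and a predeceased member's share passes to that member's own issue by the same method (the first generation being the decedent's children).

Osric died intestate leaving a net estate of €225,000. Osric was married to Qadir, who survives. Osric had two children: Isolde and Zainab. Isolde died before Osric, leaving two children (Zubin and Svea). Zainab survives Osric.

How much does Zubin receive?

The spouse counts as an additional share at the children's level, so there are 3 primary shares of €75,000. Qadir takes one such share (€75,000).
The children's combined portion (€150,000) is divided into 2 shares of €75,000: Zainab takes €75,000; Isolde's €75,000 share passes to Isolde's issue.
Isolde's share (€75,000) is divided into 2 shares of €37,500: Zubin and Svea each take €37,500.

Zubin receives €37,500.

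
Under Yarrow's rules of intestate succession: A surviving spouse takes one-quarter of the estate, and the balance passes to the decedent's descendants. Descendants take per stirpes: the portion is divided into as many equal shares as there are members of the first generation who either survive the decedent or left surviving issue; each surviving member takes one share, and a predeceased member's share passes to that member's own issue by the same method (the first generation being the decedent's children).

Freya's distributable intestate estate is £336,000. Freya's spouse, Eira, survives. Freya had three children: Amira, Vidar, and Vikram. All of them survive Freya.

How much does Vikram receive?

Vikram receives £84,000.

Eira takes one-quarter of £336,000 = £84,000. The remaining £252,000 passes to the descendants.
The descendants' portion (£252,000) is divided into 3 shares of £84,000: Amira, Vidar, and Vikram each take £84,000.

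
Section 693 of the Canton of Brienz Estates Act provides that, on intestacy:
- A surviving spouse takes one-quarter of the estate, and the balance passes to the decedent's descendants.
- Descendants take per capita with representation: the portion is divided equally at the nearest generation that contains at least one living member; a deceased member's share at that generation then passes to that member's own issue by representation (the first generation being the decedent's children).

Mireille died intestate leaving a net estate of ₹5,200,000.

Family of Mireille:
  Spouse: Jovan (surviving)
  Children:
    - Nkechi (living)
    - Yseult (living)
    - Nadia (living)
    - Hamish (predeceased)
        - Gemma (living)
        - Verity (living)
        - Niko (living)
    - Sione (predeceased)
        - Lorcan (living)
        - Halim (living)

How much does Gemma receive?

Jovan takes one-quarter of ₹5,200,000 = ₹1,300,000. The remaining ₹3,900,000 passes to the descendants.
The descendants' portion (₹3,900,000) is divided into 5 shares of ₹780,000: Nkechi, Yseult, and Nadia each take ₹780,000; Hamish's ₹780,000 share passes to Hamish's issue; Sione's ₹780,000 share passes to Sione's issue.
Hamish's share (₹780,000) is divided into 3 shares of ₹260,000: Gemma, Verity, and Niko each take ₹260,000.
Sione's share (₹780,000) is divided into 2 shares of ₹390,000: Lorcan and Halim each take ₹390,000.

Gemma receives ₹260,000.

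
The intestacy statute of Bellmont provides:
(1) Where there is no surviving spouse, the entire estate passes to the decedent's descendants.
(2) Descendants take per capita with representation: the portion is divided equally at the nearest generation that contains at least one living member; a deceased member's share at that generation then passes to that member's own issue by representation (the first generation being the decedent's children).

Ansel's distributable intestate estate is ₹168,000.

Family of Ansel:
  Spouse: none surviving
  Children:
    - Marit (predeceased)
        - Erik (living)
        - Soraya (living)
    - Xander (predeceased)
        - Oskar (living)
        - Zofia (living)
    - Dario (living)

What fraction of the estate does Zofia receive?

Zofia receives 1/6 of the estate.

The entire ₹168,000 passes to the descendants.
That amount (₹168,000) is divided into 3 shares of ₹56,000: Dario takes ₹56,000; Marit's ₹56,000 share passes to Marit's issue; Xander's ₹56,000 share passes to Xander's issue.
Marit's share (₹56,000) is divided into 2 shares of ₹28,000: Erik and Soraya each take ₹28,000.
Xander's share (₹56,000) is divided into 2 shares of ₹28,000: Oskar and Zofia each take ₹28,000.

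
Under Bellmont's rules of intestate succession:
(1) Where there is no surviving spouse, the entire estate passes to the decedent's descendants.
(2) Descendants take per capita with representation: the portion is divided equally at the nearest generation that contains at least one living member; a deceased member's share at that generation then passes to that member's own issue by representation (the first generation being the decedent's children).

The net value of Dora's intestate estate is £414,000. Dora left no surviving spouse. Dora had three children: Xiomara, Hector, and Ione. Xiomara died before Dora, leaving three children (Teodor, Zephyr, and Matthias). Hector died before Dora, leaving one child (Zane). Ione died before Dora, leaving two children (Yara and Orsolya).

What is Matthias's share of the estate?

Matthias receives £69,000.

The entire £414,000 passes to the descendants.
No child survives, so the initial division is made at the grandchildren's generation.
That amount (£414,000) is divided into 6 shares of £69,000: Teodor, Zephyr, Matthias, Zane, Yara, and Orsolya each take £69,000.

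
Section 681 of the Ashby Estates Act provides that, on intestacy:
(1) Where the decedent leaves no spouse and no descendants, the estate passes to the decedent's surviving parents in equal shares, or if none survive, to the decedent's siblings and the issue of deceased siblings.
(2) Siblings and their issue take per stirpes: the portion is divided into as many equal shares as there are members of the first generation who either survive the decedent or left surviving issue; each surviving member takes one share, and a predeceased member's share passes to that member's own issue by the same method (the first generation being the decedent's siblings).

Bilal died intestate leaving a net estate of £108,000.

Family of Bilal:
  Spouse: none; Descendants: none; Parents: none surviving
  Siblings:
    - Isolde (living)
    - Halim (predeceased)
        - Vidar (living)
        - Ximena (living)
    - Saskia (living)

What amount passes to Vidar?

Vidar receives £18,000.

The entire £108,000 passes to the siblings and their issue.
That amount (£108,000) is divided into 3 shares of £36,000: Isolde and Saskia each take £36,000; Halim's £36,000 share passes to Halim's issue.
Halim's share (£36,000) is divided into 2 shares of £18,000: Vidar and Ximena each take £18,000.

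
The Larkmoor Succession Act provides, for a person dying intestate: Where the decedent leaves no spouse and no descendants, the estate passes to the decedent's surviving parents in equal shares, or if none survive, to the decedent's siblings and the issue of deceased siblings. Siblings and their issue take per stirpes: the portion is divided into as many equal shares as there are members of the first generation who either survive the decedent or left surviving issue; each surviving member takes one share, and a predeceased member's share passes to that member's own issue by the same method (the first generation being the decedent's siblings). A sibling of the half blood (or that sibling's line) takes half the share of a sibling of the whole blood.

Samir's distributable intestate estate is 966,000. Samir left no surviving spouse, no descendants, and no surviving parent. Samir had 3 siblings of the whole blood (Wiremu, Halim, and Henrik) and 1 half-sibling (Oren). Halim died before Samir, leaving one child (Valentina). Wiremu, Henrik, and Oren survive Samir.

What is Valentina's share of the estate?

The entire 966,000 passes to the siblings and their issue.
Counting each half-blood sibling's line as half a unit, there are 7/2 units in 966,000, so one unit is 276,000. Whole-blood lines (Wiremu, Halim, and Henrik) take 276,000 each; half-blood lines (Oren) take 138,000 each.
Halim's share (276,000) passes entirely to Valentina.

Valentina receives 276,000.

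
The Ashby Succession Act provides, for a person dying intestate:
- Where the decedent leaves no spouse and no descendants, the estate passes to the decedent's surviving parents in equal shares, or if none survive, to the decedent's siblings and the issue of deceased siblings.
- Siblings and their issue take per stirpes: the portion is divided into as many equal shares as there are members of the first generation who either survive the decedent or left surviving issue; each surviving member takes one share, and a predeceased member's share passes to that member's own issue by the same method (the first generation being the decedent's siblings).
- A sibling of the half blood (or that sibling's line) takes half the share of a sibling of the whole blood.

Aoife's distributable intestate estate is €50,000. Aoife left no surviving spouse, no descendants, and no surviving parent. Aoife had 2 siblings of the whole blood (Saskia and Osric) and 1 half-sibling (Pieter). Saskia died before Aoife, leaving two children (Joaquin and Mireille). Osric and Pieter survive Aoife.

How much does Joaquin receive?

Joaquin receives €10,000.

The entire €50,000 passes to the siblings and their issue.
Counting each half-blood sibling's line as half a unit, there are 5/2 units in €50,000, so one unit is €20,000. Whole-blood lines (Saskia and Osric) take €20,000 each; half-blood lines (Pieter) take €10,000 each.
Saskia's share (€20,000) is divided into 2 shares of €10,000: Joaquin and Mireille each take €10,000.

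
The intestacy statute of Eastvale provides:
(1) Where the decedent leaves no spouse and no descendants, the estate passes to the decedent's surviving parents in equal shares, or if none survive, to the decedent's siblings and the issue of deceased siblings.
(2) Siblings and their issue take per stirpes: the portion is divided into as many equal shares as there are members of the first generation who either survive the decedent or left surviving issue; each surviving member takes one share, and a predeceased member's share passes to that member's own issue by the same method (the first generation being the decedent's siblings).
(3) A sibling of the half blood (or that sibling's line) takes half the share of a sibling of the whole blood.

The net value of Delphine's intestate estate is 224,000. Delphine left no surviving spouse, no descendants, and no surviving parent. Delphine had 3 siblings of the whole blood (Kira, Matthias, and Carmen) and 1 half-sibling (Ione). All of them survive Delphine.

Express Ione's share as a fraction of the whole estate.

The entire 224,000 passes to the siblings and their issue.
Counting each half-blood sibling's line as half a unit, there are 7/2 units in 224,000, so one unit is 64,000. Whole-blood lines (Kira, Matthias, and Carmen) take 64,000 each; half-blood lines (Ione) take 32,000 each.

Ione receives 1/7 of the estate.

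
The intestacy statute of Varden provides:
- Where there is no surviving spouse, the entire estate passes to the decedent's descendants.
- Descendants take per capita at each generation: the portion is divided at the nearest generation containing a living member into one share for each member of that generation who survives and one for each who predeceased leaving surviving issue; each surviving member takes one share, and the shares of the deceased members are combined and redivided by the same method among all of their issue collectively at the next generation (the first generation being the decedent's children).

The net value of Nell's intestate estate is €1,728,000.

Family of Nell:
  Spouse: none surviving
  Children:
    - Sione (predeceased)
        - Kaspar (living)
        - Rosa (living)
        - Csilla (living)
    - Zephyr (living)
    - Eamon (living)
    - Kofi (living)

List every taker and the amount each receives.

Kaspar: €144,000; Rosa: €144,000; Csilla: €144,000; Zephyr: €432,000; Eamon: €432,000; Kofi: €432,000

The entire €1,728,000 passes to the descendants.
That amount (€1,728,000) is divided at the children's generation into 4 shares of €432,000. Zephyr, Eamon, and Kofi each take €432,000. The remaining share for the deceased Sione (€432,000) is carried to the next generation.
That pool (€432,000) is divided at the grandchildren's generation equally among Kaspar, Rosa, and Csilla: €144,000 each.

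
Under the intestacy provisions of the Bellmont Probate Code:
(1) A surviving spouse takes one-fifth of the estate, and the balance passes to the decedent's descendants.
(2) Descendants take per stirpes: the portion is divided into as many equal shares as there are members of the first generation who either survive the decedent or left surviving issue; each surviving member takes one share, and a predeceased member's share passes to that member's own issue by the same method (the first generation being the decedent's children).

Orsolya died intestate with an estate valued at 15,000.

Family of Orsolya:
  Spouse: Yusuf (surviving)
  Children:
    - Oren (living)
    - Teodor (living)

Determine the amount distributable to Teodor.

Teodor receives 6,000.

Yusuf takes one-fifth of 15,000 = 3,000. The remaining 12,000 passes to the descendants.
The descendants' portion (12,000) is divided into 2 shares of 6,000: Oren and Teodor each take 6,000.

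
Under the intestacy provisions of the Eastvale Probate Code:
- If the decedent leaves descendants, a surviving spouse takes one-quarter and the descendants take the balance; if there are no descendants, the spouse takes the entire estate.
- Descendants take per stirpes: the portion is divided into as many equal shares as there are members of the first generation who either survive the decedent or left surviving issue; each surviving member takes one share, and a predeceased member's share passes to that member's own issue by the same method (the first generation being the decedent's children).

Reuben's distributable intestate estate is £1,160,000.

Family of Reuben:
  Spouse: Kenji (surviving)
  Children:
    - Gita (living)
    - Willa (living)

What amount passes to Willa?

Kenji takes one-quarter of £1,160,000 = £290,000. The remaining £870,000 passes to the descendants.
The descendants' portion (£870,000) is divided into 2 shares of £435,000: Gita and Willa each take £435,000.

Willa receives £435,000.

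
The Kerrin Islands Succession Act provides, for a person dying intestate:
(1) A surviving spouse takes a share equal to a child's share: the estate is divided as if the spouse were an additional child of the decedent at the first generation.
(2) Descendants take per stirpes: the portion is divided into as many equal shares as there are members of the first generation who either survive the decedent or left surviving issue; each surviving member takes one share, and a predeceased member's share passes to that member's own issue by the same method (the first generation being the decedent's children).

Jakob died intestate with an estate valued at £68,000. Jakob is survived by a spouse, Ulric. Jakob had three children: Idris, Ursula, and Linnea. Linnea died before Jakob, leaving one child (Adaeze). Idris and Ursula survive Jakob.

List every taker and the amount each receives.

Ulric: £17,000; Idris: £17,000; Ursula: £17,000; Adaeze: £17,000

The spouse counts as an additional share at the children's level, so there are 4 primary shares of £17,000. Ulric takes one such share (£17,000).
The children's combined portion (£51,000) is divided into 3 shares of £17,000: Idris and Ursula each take £17,000; Linnea's £17,000 share passes to Linnea's issue.
Linnea's share (£17,000) passes entirely to Adaeze.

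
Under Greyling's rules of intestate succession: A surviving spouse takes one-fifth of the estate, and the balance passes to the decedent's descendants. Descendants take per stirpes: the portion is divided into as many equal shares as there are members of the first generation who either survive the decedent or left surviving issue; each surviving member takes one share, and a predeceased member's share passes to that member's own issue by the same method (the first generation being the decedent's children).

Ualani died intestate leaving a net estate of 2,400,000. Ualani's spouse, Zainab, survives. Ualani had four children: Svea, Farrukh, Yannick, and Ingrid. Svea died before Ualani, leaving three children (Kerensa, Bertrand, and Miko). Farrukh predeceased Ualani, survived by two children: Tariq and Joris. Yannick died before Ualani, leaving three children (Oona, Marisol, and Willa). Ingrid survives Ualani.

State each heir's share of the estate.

Zainab: 480,000; Kerensa: 160,000; Bertrand: 160,000; Miko: 160,000; Tariq: 240,000; Joris: 240,000; Oona: 160,000; Marisol: 160,000; Willa: 160,000; Ingrid: 480,000

Zainab takes one-fifth of 2,400,000 = 480,000. The remaining 1,920,000 passes to the descendants.
The descendants' portion (1,920,000) is divided into 4 shares of 480,000: Ingrid takes 480,000; Svea's 480,000 share passes to Svea's issue; Farrukh's 480,000 share passes to Farrukh's issue; Yannick's 480,000 share passes to Yannick's issue.
Svea's share (480,000) is divided into 3 shares of 160,000: Kerensa, Bertrand, and Miko each take 160,000.
Farrukh's share (480,000) is divided into 2 shares of 240,000: Tariq and Joris each take 240,000.
Yannick's share (480,000) is divided into 3 shares of 160,000: Oona, Marisol, and Willa each take 160,000.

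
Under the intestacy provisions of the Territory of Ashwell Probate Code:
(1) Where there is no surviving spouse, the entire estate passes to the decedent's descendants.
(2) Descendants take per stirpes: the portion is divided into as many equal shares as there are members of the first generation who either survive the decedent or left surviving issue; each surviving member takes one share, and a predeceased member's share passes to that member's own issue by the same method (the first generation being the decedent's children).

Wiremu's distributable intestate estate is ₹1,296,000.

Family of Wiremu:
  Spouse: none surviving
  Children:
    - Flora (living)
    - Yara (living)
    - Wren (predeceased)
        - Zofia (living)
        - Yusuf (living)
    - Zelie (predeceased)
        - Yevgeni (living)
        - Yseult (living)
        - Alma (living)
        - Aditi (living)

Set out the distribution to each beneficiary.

The entire ₹1,296,000 passes to the descendants.
That amount (₹1,296,000) is divided into 4 shares of ₹324,000: Flora and Yara each take ₹324,000; Wren's ₹324,000 share passes to Wren's issue; Zelie's ₹324,000 share passes to Zelie's issue.
Wren's share (₹324,000) is divided into 2 shares of ₹162,000: Zofia and Yusuf each take ₹162,000.
Zelie's share (₹324,000) is divided into 4 shares of ₹81,000: Yevgeni, Yseult, Alma, and Aditi each take ₹81,000.

Flora: ₹324,000; Yara: ₹324,000; Zofia: ₹162,000; Yusuf: ₹162,000; Yevgeni: ₹81,000; Yseult: ₹81,000; Alma: ₹81,000; Aditi: ₹81,000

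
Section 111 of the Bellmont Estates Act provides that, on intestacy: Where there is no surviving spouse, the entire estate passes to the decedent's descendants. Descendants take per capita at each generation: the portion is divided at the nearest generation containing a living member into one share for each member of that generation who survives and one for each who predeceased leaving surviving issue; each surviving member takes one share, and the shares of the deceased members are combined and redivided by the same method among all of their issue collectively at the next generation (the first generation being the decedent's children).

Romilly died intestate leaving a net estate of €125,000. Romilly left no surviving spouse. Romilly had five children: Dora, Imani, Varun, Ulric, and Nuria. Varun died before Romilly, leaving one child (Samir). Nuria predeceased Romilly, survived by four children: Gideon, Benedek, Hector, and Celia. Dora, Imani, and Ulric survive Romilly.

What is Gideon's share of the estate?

Gideon receives €10,000.

The entire €125,000 passes to the descendants.
That amount (€125,000) is divided at the children's generation into 5 shares of €25,000. Dora, Imani, and Ulric each take €25,000. The 2 shares of the deceased (Varun and Nuria) are combined into a pool of €50,000.
That pool (€50,000) is divided at the grandchildren's generation equally among Samir, Gideon, Benedek, Hector, and Celia: €10,000 each.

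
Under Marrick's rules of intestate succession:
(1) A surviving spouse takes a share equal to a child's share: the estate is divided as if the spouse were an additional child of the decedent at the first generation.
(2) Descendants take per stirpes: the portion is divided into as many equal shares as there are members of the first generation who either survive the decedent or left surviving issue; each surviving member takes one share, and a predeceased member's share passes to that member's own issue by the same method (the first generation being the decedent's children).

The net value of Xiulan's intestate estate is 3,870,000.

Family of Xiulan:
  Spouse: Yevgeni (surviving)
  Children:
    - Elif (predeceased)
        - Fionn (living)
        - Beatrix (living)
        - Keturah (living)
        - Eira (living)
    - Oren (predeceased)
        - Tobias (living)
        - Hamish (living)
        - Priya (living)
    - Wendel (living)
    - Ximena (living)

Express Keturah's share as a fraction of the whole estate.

The spouse counts as an additional share at the children's level, so there are 5 primary shares of 774,000. Yevgeni takes one such share (774,000).
The children's combined portion (3,096,000) is divided into 4 shares of 774,000: Wendel and Ximena each take 774,000; Elif's 774,000 share passes to Elif's issue; Oren's 774,000 share passes to Oren's issue.
Elif's share (774,000) is divided into 4 shares of 193,500: Fionn, Beatrix, Keturah, and Eira each take 193,500.
Oren's share (774,000) is divided into 3 shares of 258,000: Tobias, Hamish, and Priya each take 258,000.

Keturah receives 1/20 of the estate.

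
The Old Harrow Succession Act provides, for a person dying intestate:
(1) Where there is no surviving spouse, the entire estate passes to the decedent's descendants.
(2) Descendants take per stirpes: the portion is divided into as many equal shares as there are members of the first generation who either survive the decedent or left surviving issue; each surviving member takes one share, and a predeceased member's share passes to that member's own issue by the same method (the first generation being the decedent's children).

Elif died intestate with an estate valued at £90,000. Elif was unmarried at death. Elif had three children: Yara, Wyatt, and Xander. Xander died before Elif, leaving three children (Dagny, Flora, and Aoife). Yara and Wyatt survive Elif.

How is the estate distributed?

Yara: £30,000; Wyatt: £30,000; Dagny: £10,000; Flora: £10,000; Aoife: £10,000

The entire £90,000 passes to the descendants.
That amount (£90,000) is divided into 3 shares of £30,000: Yara and Wyatt each take £30,000; Xander's £30,000 share passes to Xander's issue.
Xander's share (£30,000) is divided into 3 shares of £10,000: Dagny, Flora, and Aoife each take £10,000.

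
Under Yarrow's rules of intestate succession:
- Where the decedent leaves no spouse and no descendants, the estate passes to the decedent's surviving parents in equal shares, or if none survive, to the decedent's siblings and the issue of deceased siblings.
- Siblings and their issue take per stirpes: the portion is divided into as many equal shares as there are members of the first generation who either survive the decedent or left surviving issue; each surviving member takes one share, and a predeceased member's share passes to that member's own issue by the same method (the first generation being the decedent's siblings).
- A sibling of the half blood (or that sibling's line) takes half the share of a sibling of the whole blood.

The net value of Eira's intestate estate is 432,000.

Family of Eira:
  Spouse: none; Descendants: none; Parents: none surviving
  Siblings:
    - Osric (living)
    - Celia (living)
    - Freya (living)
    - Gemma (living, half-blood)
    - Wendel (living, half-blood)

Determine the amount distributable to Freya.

Freya receives 108,000.

The entire 432,000 passes to the siblings and their issue.
Counting each half-blood sibling's line as half a unit, there are 4 units in 432,000, so one unit is 108,000. Whole-blood lines (Osric, Celia, and Freya) take 108,000 each; half-blood lines (Gemma and Wendel) take 54,000 each.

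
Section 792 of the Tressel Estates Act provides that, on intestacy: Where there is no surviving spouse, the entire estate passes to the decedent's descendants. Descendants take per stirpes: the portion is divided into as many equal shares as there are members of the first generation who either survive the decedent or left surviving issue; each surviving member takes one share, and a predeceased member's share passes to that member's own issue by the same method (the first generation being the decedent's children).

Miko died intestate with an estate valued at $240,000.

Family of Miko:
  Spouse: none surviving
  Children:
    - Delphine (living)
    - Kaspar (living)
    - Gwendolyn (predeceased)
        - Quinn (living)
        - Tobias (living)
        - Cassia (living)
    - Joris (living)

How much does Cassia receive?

Cassia receives $20,000.

The entire $240,000 passes to the descendants.
That amount ($240,000) is divided into 4 shares of $60,000: Delphine, Kaspar, and Joris each take $60,000; Gwendolyn's $60,000 share passes to Gwendolyn's issue.
Gwendolyn's share ($60,000) is divided into 3 shares of $20,000: Quinn, Tobias, and Cassia each take $20,000.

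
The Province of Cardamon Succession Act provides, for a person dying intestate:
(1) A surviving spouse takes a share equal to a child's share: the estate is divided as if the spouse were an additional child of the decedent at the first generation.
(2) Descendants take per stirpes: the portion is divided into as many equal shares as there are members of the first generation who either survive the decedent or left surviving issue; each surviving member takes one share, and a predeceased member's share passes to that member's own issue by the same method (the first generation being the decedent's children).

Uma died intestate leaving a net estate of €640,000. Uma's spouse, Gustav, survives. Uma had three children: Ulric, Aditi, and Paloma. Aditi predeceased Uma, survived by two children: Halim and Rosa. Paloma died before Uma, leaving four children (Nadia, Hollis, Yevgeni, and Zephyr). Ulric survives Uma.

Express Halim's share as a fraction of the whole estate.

The spouse counts as an additional share at the children's level, so there are 4 primary shares of €160,000. Gustav takes one such share (€160,000).
The children's combined portion (€480,000) is divided into 3 shares of €160,000: Ulric takes €160,000; Aditi's €160,000 share passes to Aditi's issue; Paloma's €160,000 share passes to Paloma's issue.
Aditi's share (€160,000) is divided into 2 shares of €80,000: Halim and Rosa each take €80,000.
Paloma's share (€160,000) is divided into 4 shares of €40,000: Nadia, Hollis, Yevgeni, and Zephyr each take €40,000.

Halim receives 1/8 of the estate.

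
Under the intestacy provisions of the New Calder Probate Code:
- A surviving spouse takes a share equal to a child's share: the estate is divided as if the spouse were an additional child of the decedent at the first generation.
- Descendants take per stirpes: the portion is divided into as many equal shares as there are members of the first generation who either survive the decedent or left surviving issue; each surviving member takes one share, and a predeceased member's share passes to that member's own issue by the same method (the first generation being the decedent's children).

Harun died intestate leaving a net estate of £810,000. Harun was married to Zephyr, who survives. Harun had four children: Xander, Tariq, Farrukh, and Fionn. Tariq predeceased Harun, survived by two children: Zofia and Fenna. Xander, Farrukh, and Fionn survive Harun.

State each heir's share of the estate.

Zephyr: £162,000; Xander: £162,000; Zofia: £81,000; Fenna: £81,000; Farrukh: £162,000; Fionn: £162,000

The spouse counts as an additional share at the children's level, so there are 5 primary shares of £162,000. Zephyr takes one such share (£162,000).
The children's combined portion (£648,000) is divided into 4 shares of £162,000: Xander, Farrukh, and Fionn each take £162,000; Tariq's £162,000 share passes to Tariq's issue.
Tariq's share (£162,000) is divided into 2 shares of £81,000: Zofia and Fenna each take £81,000.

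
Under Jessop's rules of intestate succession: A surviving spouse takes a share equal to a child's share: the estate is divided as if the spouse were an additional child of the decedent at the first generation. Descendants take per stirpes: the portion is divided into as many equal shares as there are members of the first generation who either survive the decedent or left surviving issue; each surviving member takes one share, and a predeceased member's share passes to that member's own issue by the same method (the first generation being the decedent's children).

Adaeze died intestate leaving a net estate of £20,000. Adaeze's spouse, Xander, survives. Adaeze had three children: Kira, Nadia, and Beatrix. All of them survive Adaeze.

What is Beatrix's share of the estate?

Beatrix receives £5,000.

The spouse counts as an additional share at the children's level, so there are 4 primary shares of £5,000. Xander takes one such share (£5,000).
The children's combined portion (£15,000) is divided into 3 shares of £5,000: Kira, Nadia, and Beatrix each take £5,000.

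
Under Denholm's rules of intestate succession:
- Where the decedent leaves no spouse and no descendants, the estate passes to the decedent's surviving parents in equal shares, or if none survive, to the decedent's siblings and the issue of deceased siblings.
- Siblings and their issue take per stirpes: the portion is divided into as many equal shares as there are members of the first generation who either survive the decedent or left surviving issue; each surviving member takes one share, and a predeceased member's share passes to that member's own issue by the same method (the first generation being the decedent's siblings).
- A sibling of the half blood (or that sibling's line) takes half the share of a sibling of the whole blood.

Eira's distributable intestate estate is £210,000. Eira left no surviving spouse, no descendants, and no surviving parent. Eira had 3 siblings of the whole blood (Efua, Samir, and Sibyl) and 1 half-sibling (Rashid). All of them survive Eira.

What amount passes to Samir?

Samir receives £60,000.

The entire £210,000 passes to the siblings and their issue.
Counting each half-blood sibling's line as half a unit, there are 7/2 units in £210,000, so one unit is £60,000. Whole-blood lines (Efua, Samir, and Sibyl) take £60,000 each; half-blood lines (Rashid) take £30,000 each.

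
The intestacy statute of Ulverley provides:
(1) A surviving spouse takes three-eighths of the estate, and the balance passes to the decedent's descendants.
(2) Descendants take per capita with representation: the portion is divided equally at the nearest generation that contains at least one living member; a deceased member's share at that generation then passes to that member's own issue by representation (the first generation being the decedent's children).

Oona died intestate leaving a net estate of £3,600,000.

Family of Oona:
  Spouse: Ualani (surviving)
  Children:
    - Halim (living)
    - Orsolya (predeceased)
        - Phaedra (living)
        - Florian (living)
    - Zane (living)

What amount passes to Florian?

Florian receives £375,000.

Ualani takes three-eighths of £3,600,000 = £1,350,000. The remaining £2,250,000 passes to the descendants.
The descendants' portion (£2,250,000) is divided into 3 shares of £750,000: Halim and Zane each take £750,000; Orsolya's £750,000 share passes to Orsolya's issue.
Orsolya's share (£750,000) is divided into 2 shares of £375,000: Phaedra and Florian each take £375,000.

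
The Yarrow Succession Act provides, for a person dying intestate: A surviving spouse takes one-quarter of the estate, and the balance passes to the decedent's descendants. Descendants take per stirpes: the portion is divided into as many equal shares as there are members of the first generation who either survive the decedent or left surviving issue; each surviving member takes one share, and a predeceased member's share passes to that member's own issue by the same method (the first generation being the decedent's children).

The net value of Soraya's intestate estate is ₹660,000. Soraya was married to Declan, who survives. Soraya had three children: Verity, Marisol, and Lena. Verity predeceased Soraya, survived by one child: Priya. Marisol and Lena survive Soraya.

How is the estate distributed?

Declan takes one-quarter of ₹660,000 = ₹165,000. The remaining ₹495,000 passes to the descendants.
The descendants' portion (₹495,000) is divided into 3 shares of ₹165,000: Marisol and Lena each take ₹165,000; Verity's ₹165,000 share passes to Verity's issue.
Verity's share (₹165,000) passes entirely to Priya.

Declan: ₹165,000; Priya: ₹165,000; Marisol: ₹165,000; Lena: ₹165,000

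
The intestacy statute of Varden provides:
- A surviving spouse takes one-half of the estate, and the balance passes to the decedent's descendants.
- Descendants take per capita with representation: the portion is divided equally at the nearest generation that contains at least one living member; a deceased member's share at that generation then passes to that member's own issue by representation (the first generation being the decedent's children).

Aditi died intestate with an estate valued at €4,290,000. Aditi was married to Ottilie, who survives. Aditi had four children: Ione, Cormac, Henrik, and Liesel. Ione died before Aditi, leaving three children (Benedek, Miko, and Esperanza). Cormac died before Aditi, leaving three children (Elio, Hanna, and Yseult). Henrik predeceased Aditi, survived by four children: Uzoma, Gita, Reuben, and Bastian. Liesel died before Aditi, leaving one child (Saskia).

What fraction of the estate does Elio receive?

Elio receives 1/22 of the estate.

Ottilie takes one-half of €4,290,000 = €2,145,000. The remaining €2,145,000 passes to the descendants.
No child survives, so the initial division is made at the grandchildren's generation.
The descendants' portion (€2,145,000) is divided into 11 shares of €195,000: Benedek, Miko, Esperanza, Elio, Hanna, Yseult, Uzoma, Gita, Reuben, Bastian, and Saskia each take €195,000.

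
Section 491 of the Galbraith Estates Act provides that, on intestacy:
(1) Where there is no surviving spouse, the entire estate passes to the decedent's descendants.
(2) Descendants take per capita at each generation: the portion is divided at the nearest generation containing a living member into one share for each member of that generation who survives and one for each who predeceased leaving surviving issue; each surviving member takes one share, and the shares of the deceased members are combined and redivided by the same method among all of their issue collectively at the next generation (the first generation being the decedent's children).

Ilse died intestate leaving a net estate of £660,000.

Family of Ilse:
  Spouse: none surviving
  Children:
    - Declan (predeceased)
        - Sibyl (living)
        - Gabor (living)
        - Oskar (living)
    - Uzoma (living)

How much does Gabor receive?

The entire £660,000 passes to the descendants.
That amount (£660,000) is divided at the children's generation into 2 shares of £330,000. Uzoma takes £330,000. The remaining share for the deceased Declan (£330,000) is carried to the next generation.
That pool (£330,000) is divided at the grandchildren's generation equally among Sibyl, Gabor, and Oskar: £110,000 each.

Gabor receives £110,000.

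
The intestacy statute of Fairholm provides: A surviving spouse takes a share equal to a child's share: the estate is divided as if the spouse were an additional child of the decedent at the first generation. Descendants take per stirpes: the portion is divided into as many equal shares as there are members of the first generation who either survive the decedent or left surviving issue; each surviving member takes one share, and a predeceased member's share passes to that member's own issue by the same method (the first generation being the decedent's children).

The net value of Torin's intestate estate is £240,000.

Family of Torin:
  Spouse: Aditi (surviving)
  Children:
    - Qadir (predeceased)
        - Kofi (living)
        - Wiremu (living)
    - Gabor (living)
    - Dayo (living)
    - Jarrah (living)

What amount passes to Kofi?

Kofi receives £24,000.

The spouse counts as an additional share at the children's level, so there are 5 primary shares of £48,000. Aditi takes one such share (£48,000).
The children's combined portion (£192,000) is divided into 4 shares of £48,000: Gabor, Dayo, and Jarrah each take £48,000; Qadir's £48,000 share passes to Qadir's issue.
Qadir's share (£48,000) is divided into 2 shares of £24,000: Kofi and Wiremu each take £24,000.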